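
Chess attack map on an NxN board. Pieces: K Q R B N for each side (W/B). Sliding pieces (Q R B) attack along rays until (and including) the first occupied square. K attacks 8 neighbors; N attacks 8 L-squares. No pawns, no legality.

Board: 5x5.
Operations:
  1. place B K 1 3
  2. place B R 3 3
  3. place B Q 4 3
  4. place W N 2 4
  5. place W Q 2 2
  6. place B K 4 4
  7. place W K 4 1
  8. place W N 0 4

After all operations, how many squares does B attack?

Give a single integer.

Op 1: place BK@(1,3)
Op 2: place BR@(3,3)
Op 3: place BQ@(4,3)
Op 4: place WN@(2,4)
Op 5: place WQ@(2,2)
Op 6: place BK@(4,4)
Op 7: place WK@(4,1)
Op 8: place WN@(0,4)
Per-piece attacks for B:
  BK@(1,3): attacks (1,4) (1,2) (2,3) (0,3) (2,4) (2,2) (0,4) (0,2)
  BR@(3,3): attacks (3,4) (3,2) (3,1) (3,0) (4,3) (2,3) (1,3) [ray(1,0) blocked at (4,3); ray(-1,0) blocked at (1,3)]
  BQ@(4,3): attacks (4,4) (4,2) (4,1) (3,3) (3,4) (3,2) (2,1) (1,0) [ray(0,1) blocked at (4,4); ray(0,-1) blocked at (4,1); ray(-1,0) blocked at (3,3)]
  BK@(4,4): attacks (4,3) (3,4) (3,3)
Union (20 distinct): (0,2) (0,3) (0,4) (1,0) (1,2) (1,3) (1,4) (2,1) (2,2) (2,3) (2,4) (3,0) (3,1) (3,2) (3,3) (3,4) (4,1) (4,2) (4,3) (4,4)

Answer: 20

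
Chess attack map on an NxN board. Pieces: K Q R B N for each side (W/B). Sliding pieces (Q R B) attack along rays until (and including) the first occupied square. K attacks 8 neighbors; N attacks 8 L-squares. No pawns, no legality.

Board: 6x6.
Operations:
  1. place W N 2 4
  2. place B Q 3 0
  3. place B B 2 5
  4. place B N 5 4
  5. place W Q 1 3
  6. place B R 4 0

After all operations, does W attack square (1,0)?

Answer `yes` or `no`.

Op 1: place WN@(2,4)
Op 2: place BQ@(3,0)
Op 3: place BB@(2,5)
Op 4: place BN@(5,4)
Op 5: place WQ@(1,3)
Op 6: place BR@(4,0)
Per-piece attacks for W:
  WQ@(1,3): attacks (1,4) (1,5) (1,2) (1,1) (1,0) (2,3) (3,3) (4,3) (5,3) (0,3) (2,4) (2,2) (3,1) (4,0) (0,4) (0,2) [ray(1,1) blocked at (2,4); ray(1,-1) blocked at (4,0)]
  WN@(2,4): attacks (4,5) (0,5) (3,2) (4,3) (1,2) (0,3)
W attacks (1,0): yes

Answer: yes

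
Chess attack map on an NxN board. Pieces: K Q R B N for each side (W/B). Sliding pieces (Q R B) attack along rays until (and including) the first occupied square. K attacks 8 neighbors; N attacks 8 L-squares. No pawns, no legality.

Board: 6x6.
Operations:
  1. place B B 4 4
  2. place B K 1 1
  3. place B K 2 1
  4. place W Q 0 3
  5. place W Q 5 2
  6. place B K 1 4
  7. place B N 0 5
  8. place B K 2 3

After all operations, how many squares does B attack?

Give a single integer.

Op 1: place BB@(4,4)
Op 2: place BK@(1,1)
Op 3: place BK@(2,1)
Op 4: place WQ@(0,3)
Op 5: place WQ@(5,2)
Op 6: place BK@(1,4)
Op 7: place BN@(0,5)
Op 8: place BK@(2,3)
Per-piece attacks for B:
  BN@(0,5): attacks (1,3) (2,4)
  BK@(1,1): attacks (1,2) (1,0) (2,1) (0,1) (2,2) (2,0) (0,2) (0,0)
  BK@(1,4): attacks (1,5) (1,3) (2,4) (0,4) (2,5) (2,3) (0,5) (0,3)
  BK@(2,1): attacks (2,2) (2,0) (3,1) (1,1) (3,2) (3,0) (1,2) (1,0)
  BK@(2,3): attacks (2,4) (2,2) (3,3) (1,3) (3,4) (3,2) (1,4) (1,2)
  BB@(4,4): attacks (5,5) (5,3) (3,5) (3,3) (2,2) (1,1) [ray(-1,-1) blocked at (1,1)]
Union (26 distinct): (0,0) (0,1) (0,2) (0,3) (0,4) (0,5) (1,0) (1,1) (1,2) (1,3) (1,4) (1,5) (2,0) (2,1) (2,2) (2,3) (2,4) (2,5) (3,0) (3,1) (3,2) (3,3) (3,4) (3,5) (5,3) (5,5)

Answer: 26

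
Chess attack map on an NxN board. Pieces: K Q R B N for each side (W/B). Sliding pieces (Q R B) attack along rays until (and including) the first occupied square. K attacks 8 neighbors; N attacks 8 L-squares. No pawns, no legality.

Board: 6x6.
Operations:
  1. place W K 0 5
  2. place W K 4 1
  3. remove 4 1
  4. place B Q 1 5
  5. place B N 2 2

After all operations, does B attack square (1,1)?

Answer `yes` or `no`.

Op 1: place WK@(0,5)
Op 2: place WK@(4,1)
Op 3: remove (4,1)
Op 4: place BQ@(1,5)
Op 5: place BN@(2,2)
Per-piece attacks for B:
  BQ@(1,5): attacks (1,4) (1,3) (1,2) (1,1) (1,0) (2,5) (3,5) (4,5) (5,5) (0,5) (2,4) (3,3) (4,2) (5,1) (0,4) [ray(-1,0) blocked at (0,5)]
  BN@(2,2): attacks (3,4) (4,3) (1,4) (0,3) (3,0) (4,1) (1,0) (0,1)
B attacks (1,1): yes

Answer: yes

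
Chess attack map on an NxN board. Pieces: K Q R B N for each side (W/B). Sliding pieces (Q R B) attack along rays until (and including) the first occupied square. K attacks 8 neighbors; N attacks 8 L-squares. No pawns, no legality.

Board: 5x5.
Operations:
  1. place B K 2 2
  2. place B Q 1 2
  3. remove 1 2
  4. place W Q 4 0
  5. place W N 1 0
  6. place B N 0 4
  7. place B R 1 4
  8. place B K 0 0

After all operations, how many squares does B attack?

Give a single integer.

Answer: 14

Derivation:
Op 1: place BK@(2,2)
Op 2: place BQ@(1,2)
Op 3: remove (1,2)
Op 4: place WQ@(4,0)
Op 5: place WN@(1,0)
Op 6: place BN@(0,4)
Op 7: place BR@(1,4)
Op 8: place BK@(0,0)
Per-piece attacks for B:
  BK@(0,0): attacks (0,1) (1,0) (1,1)
  BN@(0,4): attacks (1,2) (2,3)
  BR@(1,4): attacks (1,3) (1,2) (1,1) (1,0) (2,4) (3,4) (4,4) (0,4) [ray(0,-1) blocked at (1,0); ray(-1,0) blocked at (0,4)]
  BK@(2,2): attacks (2,3) (2,1) (3,2) (1,2) (3,3) (3,1) (1,3) (1,1)
Union (14 distinct): (0,1) (0,4) (1,0) (1,1) (1,2) (1,3) (2,1) (2,3) (2,4) (3,1) (3,2) (3,3) (3,4) (4,4)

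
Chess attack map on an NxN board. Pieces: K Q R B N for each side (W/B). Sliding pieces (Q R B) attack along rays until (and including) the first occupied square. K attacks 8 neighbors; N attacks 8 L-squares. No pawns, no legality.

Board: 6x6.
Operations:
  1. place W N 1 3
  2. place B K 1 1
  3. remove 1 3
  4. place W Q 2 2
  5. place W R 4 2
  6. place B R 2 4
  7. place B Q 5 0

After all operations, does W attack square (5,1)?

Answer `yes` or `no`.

Answer: no

Derivation:
Op 1: place WN@(1,3)
Op 2: place BK@(1,1)
Op 3: remove (1,3)
Op 4: place WQ@(2,2)
Op 5: place WR@(4,2)
Op 6: place BR@(2,4)
Op 7: place BQ@(5,0)
Per-piece attacks for W:
  WQ@(2,2): attacks (2,3) (2,4) (2,1) (2,0) (3,2) (4,2) (1,2) (0,2) (3,3) (4,4) (5,5) (3,1) (4,0) (1,3) (0,4) (1,1) [ray(0,1) blocked at (2,4); ray(1,0) blocked at (4,2); ray(-1,-1) blocked at (1,1)]
  WR@(4,2): attacks (4,3) (4,4) (4,5) (4,1) (4,0) (5,2) (3,2) (2,2) [ray(-1,0) blocked at (2,2)]
W attacks (5,1): no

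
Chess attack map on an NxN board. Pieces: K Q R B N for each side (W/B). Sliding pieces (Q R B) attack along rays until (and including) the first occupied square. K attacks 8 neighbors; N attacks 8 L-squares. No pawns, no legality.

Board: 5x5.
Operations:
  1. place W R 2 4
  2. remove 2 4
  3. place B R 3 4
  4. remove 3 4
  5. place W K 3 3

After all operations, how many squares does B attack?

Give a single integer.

Op 1: place WR@(2,4)
Op 2: remove (2,4)
Op 3: place BR@(3,4)
Op 4: remove (3,4)
Op 5: place WK@(3,3)
Per-piece attacks for B:
Union (0 distinct): (none)

Answer: 0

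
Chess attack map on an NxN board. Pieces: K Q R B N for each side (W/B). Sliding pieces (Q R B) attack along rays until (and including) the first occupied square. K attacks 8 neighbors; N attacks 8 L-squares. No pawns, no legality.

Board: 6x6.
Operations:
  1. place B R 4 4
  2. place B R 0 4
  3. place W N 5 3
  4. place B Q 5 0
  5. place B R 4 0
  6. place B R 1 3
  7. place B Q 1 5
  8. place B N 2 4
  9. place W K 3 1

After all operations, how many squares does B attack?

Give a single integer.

Answer: 33

Derivation:
Op 1: place BR@(4,4)
Op 2: place BR@(0,4)
Op 3: place WN@(5,3)
Op 4: place BQ@(5,0)
Op 5: place BR@(4,0)
Op 6: place BR@(1,3)
Op 7: place BQ@(1,5)
Op 8: place BN@(2,4)
Op 9: place WK@(3,1)
Per-piece attacks for B:
  BR@(0,4): attacks (0,5) (0,3) (0,2) (0,1) (0,0) (1,4) (2,4) [ray(1,0) blocked at (2,4)]
  BR@(1,3): attacks (1,4) (1,5) (1,2) (1,1) (1,0) (2,3) (3,3) (4,3) (5,3) (0,3) [ray(0,1) blocked at (1,5); ray(1,0) blocked at (5,3)]
  BQ@(1,5): attacks (1,4) (1,3) (2,5) (3,5) (4,5) (5,5) (0,5) (2,4) (0,4) [ray(0,-1) blocked at (1,3); ray(1,-1) blocked at (2,4); ray(-1,-1) blocked at (0,4)]
  BN@(2,4): attacks (4,5) (0,5) (3,2) (4,3) (1,2) (0,3)
  BR@(4,0): attacks (4,1) (4,2) (4,3) (4,4) (5,0) (3,0) (2,0) (1,0) (0,0) [ray(0,1) blocked at (4,4); ray(1,0) blocked at (5,0)]
  BR@(4,4): attacks (4,5) (4,3) (4,2) (4,1) (4,0) (5,4) (3,4) (2,4) [ray(0,-1) blocked at (4,0); ray(-1,0) blocked at (2,4)]
  BQ@(5,0): attacks (5,1) (5,2) (5,3) (4,0) (4,1) (3,2) (2,3) (1,4) (0,5) [ray(0,1) blocked at (5,3); ray(-1,0) blocked at (4,0)]
Union (33 distinct): (0,0) (0,1) (0,2) (0,3) (0,4) (0,5) (1,0) (1,1) (1,2) (1,3) (1,4) (1,5) (2,0) (2,3) (2,4) (2,5) (3,0) (3,2) (3,3) (3,4) (3,5) (4,0) (4,1) (4,2) (4,3) (4,4) (4,5) (5,0) (5,1) (5,2) (5,3) (5,4) (5,5)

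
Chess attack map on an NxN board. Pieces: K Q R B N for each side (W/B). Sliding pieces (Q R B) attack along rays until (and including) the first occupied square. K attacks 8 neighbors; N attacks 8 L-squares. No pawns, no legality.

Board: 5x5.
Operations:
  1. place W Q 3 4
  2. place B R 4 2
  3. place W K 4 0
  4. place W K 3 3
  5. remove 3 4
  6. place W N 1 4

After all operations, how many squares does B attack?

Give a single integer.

Op 1: place WQ@(3,4)
Op 2: place BR@(4,2)
Op 3: place WK@(4,0)
Op 4: place WK@(3,3)
Op 5: remove (3,4)
Op 6: place WN@(1,4)
Per-piece attacks for B:
  BR@(4,2): attacks (4,3) (4,4) (4,1) (4,0) (3,2) (2,2) (1,2) (0,2) [ray(0,-1) blocked at (4,0)]
Union (8 distinct): (0,2) (1,2) (2,2) (3,2) (4,0) (4,1) (4,3) (4,4)

Answer: 8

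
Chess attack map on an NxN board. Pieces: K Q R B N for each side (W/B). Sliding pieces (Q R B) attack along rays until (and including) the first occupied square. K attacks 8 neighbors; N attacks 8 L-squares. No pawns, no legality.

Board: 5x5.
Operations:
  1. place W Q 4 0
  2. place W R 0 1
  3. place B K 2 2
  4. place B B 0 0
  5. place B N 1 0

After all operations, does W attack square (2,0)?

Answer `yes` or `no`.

Answer: yes

Derivation:
Op 1: place WQ@(4,0)
Op 2: place WR@(0,1)
Op 3: place BK@(2,2)
Op 4: place BB@(0,0)
Op 5: place BN@(1,0)
Per-piece attacks for W:
  WR@(0,1): attacks (0,2) (0,3) (0,4) (0,0) (1,1) (2,1) (3,1) (4,1) [ray(0,-1) blocked at (0,0)]
  WQ@(4,0): attacks (4,1) (4,2) (4,3) (4,4) (3,0) (2,0) (1,0) (3,1) (2,2) [ray(-1,0) blocked at (1,0); ray(-1,1) blocked at (2,2)]
W attacks (2,0): yes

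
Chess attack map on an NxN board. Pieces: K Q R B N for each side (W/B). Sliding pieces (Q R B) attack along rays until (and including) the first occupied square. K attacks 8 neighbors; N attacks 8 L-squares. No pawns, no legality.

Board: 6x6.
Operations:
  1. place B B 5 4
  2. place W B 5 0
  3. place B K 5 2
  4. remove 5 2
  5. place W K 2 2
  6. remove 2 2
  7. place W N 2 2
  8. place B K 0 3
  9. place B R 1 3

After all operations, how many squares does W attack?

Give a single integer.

Op 1: place BB@(5,4)
Op 2: place WB@(5,0)
Op 3: place BK@(5,2)
Op 4: remove (5,2)
Op 5: place WK@(2,2)
Op 6: remove (2,2)
Op 7: place WN@(2,2)
Op 8: place BK@(0,3)
Op 9: place BR@(1,3)
Per-piece attacks for W:
  WN@(2,2): attacks (3,4) (4,3) (1,4) (0,3) (3,0) (4,1) (1,0) (0,1)
  WB@(5,0): attacks (4,1) (3,2) (2,3) (1,4) (0,5)
Union (11 distinct): (0,1) (0,3) (0,5) (1,0) (1,4) (2,3) (3,0) (3,2) (3,4) (4,1) (4,3)

Answer: 11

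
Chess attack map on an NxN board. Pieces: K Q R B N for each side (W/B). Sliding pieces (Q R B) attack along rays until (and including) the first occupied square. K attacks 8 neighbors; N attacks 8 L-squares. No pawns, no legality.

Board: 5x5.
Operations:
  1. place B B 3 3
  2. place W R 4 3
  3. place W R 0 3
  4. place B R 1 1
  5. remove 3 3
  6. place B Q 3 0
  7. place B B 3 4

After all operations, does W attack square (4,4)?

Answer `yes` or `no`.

Answer: yes

Derivation:
Op 1: place BB@(3,3)
Op 2: place WR@(4,3)
Op 3: place WR@(0,3)
Op 4: place BR@(1,1)
Op 5: remove (3,3)
Op 6: place BQ@(3,0)
Op 7: place BB@(3,4)
Per-piece attacks for W:
  WR@(0,3): attacks (0,4) (0,2) (0,1) (0,0) (1,3) (2,3) (3,3) (4,3) [ray(1,0) blocked at (4,3)]
  WR@(4,3): attacks (4,4) (4,2) (4,1) (4,0) (3,3) (2,3) (1,3) (0,3) [ray(-1,0) blocked at (0,3)]
W attacks (4,4): yes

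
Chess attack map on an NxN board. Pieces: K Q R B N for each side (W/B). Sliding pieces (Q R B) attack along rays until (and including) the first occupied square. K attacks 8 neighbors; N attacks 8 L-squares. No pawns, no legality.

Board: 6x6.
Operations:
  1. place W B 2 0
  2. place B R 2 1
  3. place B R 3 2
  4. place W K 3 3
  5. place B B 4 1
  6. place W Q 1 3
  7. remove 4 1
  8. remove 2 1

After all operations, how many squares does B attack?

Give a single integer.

Answer: 8

Derivation:
Op 1: place WB@(2,0)
Op 2: place BR@(2,1)
Op 3: place BR@(3,2)
Op 4: place WK@(3,3)
Op 5: place BB@(4,1)
Op 6: place WQ@(1,3)
Op 7: remove (4,1)
Op 8: remove (2,1)
Per-piece attacks for B:
  BR@(3,2): attacks (3,3) (3,1) (3,0) (4,2) (5,2) (2,2) (1,2) (0,2) [ray(0,1) blocked at (3,3)]
Union (8 distinct): (0,2) (1,2) (2,2) (3,0) (3,1) (3,3) (4,2) (5,2)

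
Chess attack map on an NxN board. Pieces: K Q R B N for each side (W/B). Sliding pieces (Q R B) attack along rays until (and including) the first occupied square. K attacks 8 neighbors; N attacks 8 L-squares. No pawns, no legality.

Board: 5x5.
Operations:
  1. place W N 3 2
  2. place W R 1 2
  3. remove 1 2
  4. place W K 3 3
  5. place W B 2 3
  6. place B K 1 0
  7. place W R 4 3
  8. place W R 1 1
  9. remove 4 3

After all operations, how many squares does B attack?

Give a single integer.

Answer: 5

Derivation:
Op 1: place WN@(3,2)
Op 2: place WR@(1,2)
Op 3: remove (1,2)
Op 4: place WK@(3,3)
Op 5: place WB@(2,3)
Op 6: place BK@(1,0)
Op 7: place WR@(4,3)
Op 8: place WR@(1,1)
Op 9: remove (4,3)
Per-piece attacks for B:
  BK@(1,0): attacks (1,1) (2,0) (0,0) (2,1) (0,1)
Union (5 distinct): (0,0) (0,1) (1,1) (2,0) (2,1)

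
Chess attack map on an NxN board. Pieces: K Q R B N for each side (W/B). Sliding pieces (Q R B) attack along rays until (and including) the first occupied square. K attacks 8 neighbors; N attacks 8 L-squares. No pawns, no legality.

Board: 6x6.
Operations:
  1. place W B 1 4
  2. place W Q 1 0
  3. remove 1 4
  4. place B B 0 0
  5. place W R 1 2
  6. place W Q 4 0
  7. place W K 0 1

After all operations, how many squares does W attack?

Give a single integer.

Answer: 26

Derivation:
Op 1: place WB@(1,4)
Op 2: place WQ@(1,0)
Op 3: remove (1,4)
Op 4: place BB@(0,0)
Op 5: place WR@(1,2)
Op 6: place WQ@(4,0)
Op 7: place WK@(0,1)
Per-piece attacks for W:
  WK@(0,1): attacks (0,2) (0,0) (1,1) (1,2) (1,0)
  WQ@(1,0): attacks (1,1) (1,2) (2,0) (3,0) (4,0) (0,0) (2,1) (3,2) (4,3) (5,4) (0,1) [ray(0,1) blocked at (1,2); ray(1,0) blocked at (4,0); ray(-1,0) blocked at (0,0); ray(-1,1) blocked at (0,1)]
  WR@(1,2): attacks (1,3) (1,4) (1,5) (1,1) (1,0) (2,2) (3,2) (4,2) (5,2) (0,2) [ray(0,-1) blocked at (1,0)]
  WQ@(4,0): attacks (4,1) (4,2) (4,3) (4,4) (4,5) (5,0) (3,0) (2,0) (1,0) (5,1) (3,1) (2,2) (1,3) (0,4) [ray(-1,0) blocked at (1,0)]
Union (26 distinct): (0,0) (0,1) (0,2) (0,4) (1,0) (1,1) (1,2) (1,3) (1,4) (1,5) (2,0) (2,1) (2,2) (3,0) (3,1) (3,2) (4,0) (4,1) (4,2) (4,3) (4,4) (4,5) (5,0) (5,1) (5,2) (5,4)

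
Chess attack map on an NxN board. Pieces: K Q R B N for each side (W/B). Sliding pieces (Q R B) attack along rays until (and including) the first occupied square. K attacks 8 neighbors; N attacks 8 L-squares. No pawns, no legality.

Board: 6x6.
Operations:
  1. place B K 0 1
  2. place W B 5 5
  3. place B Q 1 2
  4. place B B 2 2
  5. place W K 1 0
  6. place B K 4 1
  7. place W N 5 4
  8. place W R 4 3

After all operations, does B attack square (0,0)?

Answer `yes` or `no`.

Op 1: place BK@(0,1)
Op 2: place WB@(5,5)
Op 3: place BQ@(1,2)
Op 4: place BB@(2,2)
Op 5: place WK@(1,0)
Op 6: place BK@(4,1)
Op 7: place WN@(5,4)
Op 8: place WR@(4,3)
Per-piece attacks for B:
  BK@(0,1): attacks (0,2) (0,0) (1,1) (1,2) (1,0)
  BQ@(1,2): attacks (1,3) (1,4) (1,5) (1,1) (1,0) (2,2) (0,2) (2,3) (3,4) (4,5) (2,1) (3,0) (0,3) (0,1) [ray(0,-1) blocked at (1,0); ray(1,0) blocked at (2,2); ray(-1,-1) blocked at (0,1)]
  BB@(2,2): attacks (3,3) (4,4) (5,5) (3,1) (4,0) (1,3) (0,4) (1,1) (0,0) [ray(1,1) blocked at (5,5)]
  BK@(4,1): attacks (4,2) (4,0) (5,1) (3,1) (5,2) (5,0) (3,2) (3,0)
B attacks (0,0): yes

Answer: yes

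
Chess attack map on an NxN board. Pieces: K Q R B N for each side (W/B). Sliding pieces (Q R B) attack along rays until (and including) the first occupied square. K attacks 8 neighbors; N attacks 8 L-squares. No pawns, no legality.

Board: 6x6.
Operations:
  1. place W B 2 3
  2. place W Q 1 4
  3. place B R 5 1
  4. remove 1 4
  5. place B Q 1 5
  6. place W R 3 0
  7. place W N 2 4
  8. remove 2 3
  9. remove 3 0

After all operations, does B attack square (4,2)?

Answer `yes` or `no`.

Answer: no

Derivation:
Op 1: place WB@(2,3)
Op 2: place WQ@(1,4)
Op 3: place BR@(5,1)
Op 4: remove (1,4)
Op 5: place BQ@(1,5)
Op 6: place WR@(3,0)
Op 7: place WN@(2,4)
Op 8: remove (2,3)
Op 9: remove (3,0)
Per-piece attacks for B:
  BQ@(1,5): attacks (1,4) (1,3) (1,2) (1,1) (1,0) (2,5) (3,5) (4,5) (5,5) (0,5) (2,4) (0,4) [ray(1,-1) blocked at (2,4)]
  BR@(5,1): attacks (5,2) (5,3) (5,4) (5,5) (5,0) (4,1) (3,1) (2,1) (1,1) (0,1)
B attacks (4,2): no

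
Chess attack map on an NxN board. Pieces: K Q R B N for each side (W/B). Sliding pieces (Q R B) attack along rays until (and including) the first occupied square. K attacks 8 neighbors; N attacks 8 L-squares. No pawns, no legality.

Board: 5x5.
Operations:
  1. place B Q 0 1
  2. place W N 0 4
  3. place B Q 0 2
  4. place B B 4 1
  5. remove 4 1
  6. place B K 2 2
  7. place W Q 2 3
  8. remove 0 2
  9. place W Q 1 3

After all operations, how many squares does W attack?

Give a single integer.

Answer: 17

Derivation:
Op 1: place BQ@(0,1)
Op 2: place WN@(0,4)
Op 3: place BQ@(0,2)
Op 4: place BB@(4,1)
Op 5: remove (4,1)
Op 6: place BK@(2,2)
Op 7: place WQ@(2,3)
Op 8: remove (0,2)
Op 9: place WQ@(1,3)
Per-piece attacks for W:
  WN@(0,4): attacks (1,2) (2,3)
  WQ@(1,3): attacks (1,4) (1,2) (1,1) (1,0) (2,3) (0,3) (2,4) (2,2) (0,4) (0,2) [ray(1,0) blocked at (2,3); ray(1,-1) blocked at (2,2); ray(-1,1) blocked at (0,4)]
  WQ@(2,3): attacks (2,4) (2,2) (3,3) (4,3) (1,3) (3,4) (3,2) (4,1) (1,4) (1,2) (0,1) [ray(0,-1) blocked at (2,2); ray(-1,0) blocked at (1,3); ray(-1,-1) blocked at (0,1)]
Union (17 distinct): (0,1) (0,2) (0,3) (0,4) (1,0) (1,1) (1,2) (1,3) (1,4) (2,2) (2,3) (2,4) (3,2) (3,3) (3,4) (4,1) (4,3)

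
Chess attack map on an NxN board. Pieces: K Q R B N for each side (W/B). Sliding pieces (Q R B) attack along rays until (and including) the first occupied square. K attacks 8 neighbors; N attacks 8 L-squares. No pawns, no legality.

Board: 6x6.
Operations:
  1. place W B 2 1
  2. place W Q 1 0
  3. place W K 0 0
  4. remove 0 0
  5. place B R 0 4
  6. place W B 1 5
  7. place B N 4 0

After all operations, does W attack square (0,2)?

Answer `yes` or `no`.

Op 1: place WB@(2,1)
Op 2: place WQ@(1,0)
Op 3: place WK@(0,0)
Op 4: remove (0,0)
Op 5: place BR@(0,4)
Op 6: place WB@(1,5)
Op 7: place BN@(4,0)
Per-piece attacks for W:
  WQ@(1,0): attacks (1,1) (1,2) (1,3) (1,4) (1,5) (2,0) (3,0) (4,0) (0,0) (2,1) (0,1) [ray(0,1) blocked at (1,5); ray(1,0) blocked at (4,0); ray(1,1) blocked at (2,1)]
  WB@(1,5): attacks (2,4) (3,3) (4,2) (5,1) (0,4) [ray(-1,-1) blocked at (0,4)]
  WB@(2,1): attacks (3,2) (4,3) (5,4) (3,0) (1,2) (0,3) (1,0) [ray(-1,-1) blocked at (1,0)]
W attacks (0,2): no

Answer: no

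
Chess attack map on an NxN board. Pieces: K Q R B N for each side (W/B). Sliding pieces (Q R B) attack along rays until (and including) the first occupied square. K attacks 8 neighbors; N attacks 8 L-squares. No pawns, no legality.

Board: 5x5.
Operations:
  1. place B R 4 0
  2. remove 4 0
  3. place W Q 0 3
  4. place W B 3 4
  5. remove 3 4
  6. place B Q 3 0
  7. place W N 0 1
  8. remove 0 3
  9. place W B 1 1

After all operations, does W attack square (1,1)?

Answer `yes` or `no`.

Answer: no

Derivation:
Op 1: place BR@(4,0)
Op 2: remove (4,0)
Op 3: place WQ@(0,3)
Op 4: place WB@(3,4)
Op 5: remove (3,4)
Op 6: place BQ@(3,0)
Op 7: place WN@(0,1)
Op 8: remove (0,3)
Op 9: place WB@(1,1)
Per-piece attacks for W:
  WN@(0,1): attacks (1,3) (2,2) (2,0)
  WB@(1,1): attacks (2,2) (3,3) (4,4) (2,0) (0,2) (0,0)
W attacks (1,1): no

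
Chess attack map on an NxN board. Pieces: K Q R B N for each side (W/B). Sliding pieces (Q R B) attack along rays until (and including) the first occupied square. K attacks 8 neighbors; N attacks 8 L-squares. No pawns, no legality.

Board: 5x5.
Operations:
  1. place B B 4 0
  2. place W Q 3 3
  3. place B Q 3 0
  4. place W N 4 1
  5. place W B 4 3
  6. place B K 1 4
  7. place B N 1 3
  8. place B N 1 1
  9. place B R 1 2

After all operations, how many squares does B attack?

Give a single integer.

Answer: 22

Derivation:
Op 1: place BB@(4,0)
Op 2: place WQ@(3,3)
Op 3: place BQ@(3,0)
Op 4: place WN@(4,1)
Op 5: place WB@(4,3)
Op 6: place BK@(1,4)
Op 7: place BN@(1,3)
Op 8: place BN@(1,1)
Op 9: place BR@(1,2)
Per-piece attacks for B:
  BN@(1,1): attacks (2,3) (3,2) (0,3) (3,0)
  BR@(1,2): attacks (1,3) (1,1) (2,2) (3,2) (4,2) (0,2) [ray(0,1) blocked at (1,3); ray(0,-1) blocked at (1,1)]
  BN@(1,3): attacks (3,4) (2,1) (3,2) (0,1)
  BK@(1,4): attacks (1,3) (2,4) (0,4) (2,3) (0,3)
  BQ@(3,0): attacks (3,1) (3,2) (3,3) (4,0) (2,0) (1,0) (0,0) (4,1) (2,1) (1,2) [ray(0,1) blocked at (3,3); ray(1,0) blocked at (4,0); ray(1,1) blocked at (4,1); ray(-1,1) blocked at (1,2)]
  BB@(4,0): attacks (3,1) (2,2) (1,3) [ray(-1,1) blocked at (1,3)]
Union (22 distinct): (0,0) (0,1) (0,2) (0,3) (0,4) (1,0) (1,1) (1,2) (1,3) (2,0) (2,1) (2,2) (2,3) (2,4) (3,0) (3,1) (3,2) (3,3) (3,4) (4,0) (4,1) (4,2)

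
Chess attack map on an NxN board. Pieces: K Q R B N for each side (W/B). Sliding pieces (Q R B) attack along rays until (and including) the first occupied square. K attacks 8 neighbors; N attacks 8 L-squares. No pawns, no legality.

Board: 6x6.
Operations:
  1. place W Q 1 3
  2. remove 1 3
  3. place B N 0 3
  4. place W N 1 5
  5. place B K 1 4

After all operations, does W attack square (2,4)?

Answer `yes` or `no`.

Answer: no

Derivation:
Op 1: place WQ@(1,3)
Op 2: remove (1,3)
Op 3: place BN@(0,3)
Op 4: place WN@(1,5)
Op 5: place BK@(1,4)
Per-piece attacks for W:
  WN@(1,5): attacks (2,3) (3,4) (0,3)
W attacks (2,4): no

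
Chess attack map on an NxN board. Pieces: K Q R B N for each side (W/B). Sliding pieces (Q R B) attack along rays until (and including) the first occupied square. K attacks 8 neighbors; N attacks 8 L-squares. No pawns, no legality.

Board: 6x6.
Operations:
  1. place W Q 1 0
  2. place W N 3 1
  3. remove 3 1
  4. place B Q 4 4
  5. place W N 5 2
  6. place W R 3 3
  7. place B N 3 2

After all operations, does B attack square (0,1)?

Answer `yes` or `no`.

Answer: no

Derivation:
Op 1: place WQ@(1,0)
Op 2: place WN@(3,1)
Op 3: remove (3,1)
Op 4: place BQ@(4,4)
Op 5: place WN@(5,2)
Op 6: place WR@(3,3)
Op 7: place BN@(3,2)
Per-piece attacks for B:
  BN@(3,2): attacks (4,4) (5,3) (2,4) (1,3) (4,0) (5,1) (2,0) (1,1)
  BQ@(4,4): attacks (4,5) (4,3) (4,2) (4,1) (4,0) (5,4) (3,4) (2,4) (1,4) (0,4) (5,5) (5,3) (3,5) (3,3) [ray(-1,-1) blocked at (3,3)]
B attacks (0,1): no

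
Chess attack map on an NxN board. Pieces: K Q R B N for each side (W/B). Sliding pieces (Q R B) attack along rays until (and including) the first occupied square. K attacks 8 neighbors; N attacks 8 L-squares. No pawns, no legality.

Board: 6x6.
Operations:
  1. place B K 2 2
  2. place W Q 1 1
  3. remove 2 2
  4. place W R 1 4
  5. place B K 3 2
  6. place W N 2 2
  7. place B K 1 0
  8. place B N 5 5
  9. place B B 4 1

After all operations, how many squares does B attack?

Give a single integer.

Answer: 17

Derivation:
Op 1: place BK@(2,2)
Op 2: place WQ@(1,1)
Op 3: remove (2,2)
Op 4: place WR@(1,4)
Op 5: place BK@(3,2)
Op 6: place WN@(2,2)
Op 7: place BK@(1,0)
Op 8: place BN@(5,5)
Op 9: place BB@(4,1)
Per-piece attacks for B:
  BK@(1,0): attacks (1,1) (2,0) (0,0) (2,1) (0,1)
  BK@(3,2): attacks (3,3) (3,1) (4,2) (2,2) (4,3) (4,1) (2,3) (2,1)
  BB@(4,1): attacks (5,2) (5,0) (3,2) (3,0) [ray(-1,1) blocked at (3,2)]
  BN@(5,5): attacks (4,3) (3,4)
Union (17 distinct): (0,0) (0,1) (1,1) (2,0) (2,1) (2,2) (2,3) (3,0) (3,1) (3,2) (3,3) (3,4) (4,1) (4,2) (4,3) (5,0) (5,2)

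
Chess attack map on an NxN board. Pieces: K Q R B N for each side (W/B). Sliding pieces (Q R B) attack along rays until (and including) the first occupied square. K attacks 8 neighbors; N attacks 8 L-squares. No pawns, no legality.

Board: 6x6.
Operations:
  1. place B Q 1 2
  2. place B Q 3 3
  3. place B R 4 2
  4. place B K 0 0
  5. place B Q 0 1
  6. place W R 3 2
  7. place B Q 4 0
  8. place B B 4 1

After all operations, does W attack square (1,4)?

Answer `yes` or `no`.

Answer: no

Derivation:
Op 1: place BQ@(1,2)
Op 2: place BQ@(3,3)
Op 3: place BR@(4,2)
Op 4: place BK@(0,0)
Op 5: place BQ@(0,1)
Op 6: place WR@(3,2)
Op 7: place BQ@(4,0)
Op 8: place BB@(4,1)
Per-piece attacks for W:
  WR@(3,2): attacks (3,3) (3,1) (3,0) (4,2) (2,2) (1,2) [ray(0,1) blocked at (3,3); ray(1,0) blocked at (4,2); ray(-1,0) blocked at (1,2)]
W attacks (1,4): no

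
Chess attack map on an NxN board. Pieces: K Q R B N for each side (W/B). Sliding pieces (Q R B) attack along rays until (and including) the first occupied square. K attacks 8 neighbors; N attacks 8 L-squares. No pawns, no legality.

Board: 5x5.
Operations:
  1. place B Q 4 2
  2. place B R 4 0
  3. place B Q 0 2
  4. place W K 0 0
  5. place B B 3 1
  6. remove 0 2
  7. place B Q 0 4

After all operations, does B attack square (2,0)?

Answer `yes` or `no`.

Op 1: place BQ@(4,2)
Op 2: place BR@(4,0)
Op 3: place BQ@(0,2)
Op 4: place WK@(0,0)
Op 5: place BB@(3,1)
Op 6: remove (0,2)
Op 7: place BQ@(0,4)
Per-piece attacks for B:
  BQ@(0,4): attacks (0,3) (0,2) (0,1) (0,0) (1,4) (2,4) (3,4) (4,4) (1,3) (2,2) (3,1) [ray(0,-1) blocked at (0,0); ray(1,-1) blocked at (3,1)]
  BB@(3,1): attacks (4,2) (4,0) (2,2) (1,3) (0,4) (2,0) [ray(1,1) blocked at (4,2); ray(1,-1) blocked at (4,0); ray(-1,1) blocked at (0,4)]
  BR@(4,0): attacks (4,1) (4,2) (3,0) (2,0) (1,0) (0,0) [ray(0,1) blocked at (4,2); ray(-1,0) blocked at (0,0)]
  BQ@(4,2): attacks (4,3) (4,4) (4,1) (4,0) (3,2) (2,2) (1,2) (0,2) (3,3) (2,4) (3,1) [ray(0,-1) blocked at (4,0); ray(-1,-1) blocked at (3,1)]
B attacks (2,0): yes

Answer: yes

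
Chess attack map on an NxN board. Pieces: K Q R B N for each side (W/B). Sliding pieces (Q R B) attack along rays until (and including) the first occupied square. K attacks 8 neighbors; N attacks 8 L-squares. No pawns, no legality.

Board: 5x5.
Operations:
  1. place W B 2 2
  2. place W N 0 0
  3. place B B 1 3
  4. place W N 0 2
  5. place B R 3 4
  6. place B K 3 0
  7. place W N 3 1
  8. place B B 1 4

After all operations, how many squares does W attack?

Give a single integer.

Op 1: place WB@(2,2)
Op 2: place WN@(0,0)
Op 3: place BB@(1,3)
Op 4: place WN@(0,2)
Op 5: place BR@(3,4)
Op 6: place BK@(3,0)
Op 7: place WN@(3,1)
Op 8: place BB@(1,4)
Per-piece attacks for W:
  WN@(0,0): attacks (1,2) (2,1)
  WN@(0,2): attacks (1,4) (2,3) (1,0) (2,1)
  WB@(2,2): attacks (3,3) (4,4) (3,1) (1,3) (1,1) (0,0) [ray(1,-1) blocked at (3,1); ray(-1,1) blocked at (1,3); ray(-1,-1) blocked at (0,0)]
  WN@(3,1): attacks (4,3) (2,3) (1,2) (1,0)
Union (12 distinct): (0,0) (1,0) (1,1) (1,2) (1,3) (1,4) (2,1) (2,3) (3,1) (3,3) (4,3) (4,4)

Answer: 12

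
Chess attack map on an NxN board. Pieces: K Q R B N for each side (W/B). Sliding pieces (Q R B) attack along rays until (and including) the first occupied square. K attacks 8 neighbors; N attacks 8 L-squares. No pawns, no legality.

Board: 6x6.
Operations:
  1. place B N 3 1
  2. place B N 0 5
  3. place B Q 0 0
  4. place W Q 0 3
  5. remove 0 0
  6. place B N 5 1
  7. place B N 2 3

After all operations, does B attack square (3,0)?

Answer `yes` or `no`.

Answer: yes

Derivation:
Op 1: place BN@(3,1)
Op 2: place BN@(0,5)
Op 3: place BQ@(0,0)
Op 4: place WQ@(0,3)
Op 5: remove (0,0)
Op 6: place BN@(5,1)
Op 7: place BN@(2,3)
Per-piece attacks for B:
  BN@(0,5): attacks (1,3) (2,4)
  BN@(2,3): attacks (3,5) (4,4) (1,5) (0,4) (3,1) (4,2) (1,1) (0,2)
  BN@(3,1): attacks (4,3) (5,2) (2,3) (1,2) (5,0) (1,0)
  BN@(5,1): attacks (4,3) (3,2) (3,0)
B attacks (3,0): yes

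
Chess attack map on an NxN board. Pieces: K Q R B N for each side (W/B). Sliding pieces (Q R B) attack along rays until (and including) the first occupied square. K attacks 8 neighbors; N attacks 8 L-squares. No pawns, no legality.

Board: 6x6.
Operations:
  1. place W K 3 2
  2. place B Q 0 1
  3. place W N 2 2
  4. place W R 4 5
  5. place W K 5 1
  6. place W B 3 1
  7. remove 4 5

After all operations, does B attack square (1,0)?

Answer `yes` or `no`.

Answer: yes

Derivation:
Op 1: place WK@(3,2)
Op 2: place BQ@(0,1)
Op 3: place WN@(2,2)
Op 4: place WR@(4,5)
Op 5: place WK@(5,1)
Op 6: place WB@(3,1)
Op 7: remove (4,5)
Per-piece attacks for B:
  BQ@(0,1): attacks (0,2) (0,3) (0,4) (0,5) (0,0) (1,1) (2,1) (3,1) (1,2) (2,3) (3,4) (4,5) (1,0) [ray(1,0) blocked at (3,1)]
B attacks (1,0): yes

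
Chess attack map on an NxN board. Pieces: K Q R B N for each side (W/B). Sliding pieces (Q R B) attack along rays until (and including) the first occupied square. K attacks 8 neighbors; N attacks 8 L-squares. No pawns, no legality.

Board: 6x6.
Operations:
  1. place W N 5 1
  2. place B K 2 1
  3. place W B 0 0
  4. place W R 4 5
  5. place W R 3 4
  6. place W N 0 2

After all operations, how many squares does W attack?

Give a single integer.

Answer: 23

Derivation:
Op 1: place WN@(5,1)
Op 2: place BK@(2,1)
Op 3: place WB@(0,0)
Op 4: place WR@(4,5)
Op 5: place WR@(3,4)
Op 6: place WN@(0,2)
Per-piece attacks for W:
  WB@(0,0): attacks (1,1) (2,2) (3,3) (4,4) (5,5)
  WN@(0,2): attacks (1,4) (2,3) (1,0) (2,1)
  WR@(3,4): attacks (3,5) (3,3) (3,2) (3,1) (3,0) (4,4) (5,4) (2,4) (1,4) (0,4)
  WR@(4,5): attacks (4,4) (4,3) (4,2) (4,1) (4,0) (5,5) (3,5) (2,5) (1,5) (0,5)
  WN@(5,1): attacks (4,3) (3,2) (3,0)
Union (23 distinct): (0,4) (0,5) (1,0) (1,1) (1,4) (1,5) (2,1) (2,2) (2,3) (2,4) (2,5) (3,0) (3,1) (3,2) (3,3) (3,5) (4,0) (4,1) (4,2) (4,3) (4,4) (5,4) (5,5)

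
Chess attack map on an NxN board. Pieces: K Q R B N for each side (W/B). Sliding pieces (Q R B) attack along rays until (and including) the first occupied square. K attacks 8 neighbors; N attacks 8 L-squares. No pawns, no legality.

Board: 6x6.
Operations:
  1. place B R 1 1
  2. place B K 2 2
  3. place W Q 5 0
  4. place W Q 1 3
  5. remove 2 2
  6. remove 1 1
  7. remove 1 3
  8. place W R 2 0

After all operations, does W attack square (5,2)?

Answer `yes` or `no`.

Op 1: place BR@(1,1)
Op 2: place BK@(2,2)
Op 3: place WQ@(5,0)
Op 4: place WQ@(1,3)
Op 5: remove (2,2)
Op 6: remove (1,1)
Op 7: remove (1,3)
Op 8: place WR@(2,0)
Per-piece attacks for W:
  WR@(2,0): attacks (2,1) (2,2) (2,3) (2,4) (2,5) (3,0) (4,0) (5,0) (1,0) (0,0) [ray(1,0) blocked at (5,0)]
  WQ@(5,0): attacks (5,1) (5,2) (5,3) (5,4) (5,5) (4,0) (3,0) (2,0) (4,1) (3,2) (2,3) (1,4) (0,5) [ray(-1,0) blocked at (2,0)]
W attacks (5,2): yes

Answer: yes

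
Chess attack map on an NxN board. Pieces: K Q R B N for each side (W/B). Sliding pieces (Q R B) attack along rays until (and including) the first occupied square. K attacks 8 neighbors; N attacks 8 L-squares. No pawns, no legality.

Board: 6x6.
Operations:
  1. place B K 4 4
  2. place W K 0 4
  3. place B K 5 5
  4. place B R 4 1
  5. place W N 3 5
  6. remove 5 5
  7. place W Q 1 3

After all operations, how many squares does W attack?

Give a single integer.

Op 1: place BK@(4,4)
Op 2: place WK@(0,4)
Op 3: place BK@(5,5)
Op 4: place BR@(4,1)
Op 5: place WN@(3,5)
Op 6: remove (5,5)
Op 7: place WQ@(1,3)
Per-piece attacks for W:
  WK@(0,4): attacks (0,5) (0,3) (1,4) (1,5) (1,3)
  WQ@(1,3): attacks (1,4) (1,5) (1,2) (1,1) (1,0) (2,3) (3,3) (4,3) (5,3) (0,3) (2,4) (3,5) (2,2) (3,1) (4,0) (0,4) (0,2) [ray(1,1) blocked at (3,5); ray(-1,1) blocked at (0,4)]
  WN@(3,5): attacks (4,3) (5,4) (2,3) (1,4)
Union (20 distinct): (0,2) (0,3) (0,4) (0,5) (1,0) (1,1) (1,2) (1,3) (1,4) (1,5) (2,2) (2,3) (2,4) (3,1) (3,3) (3,5) (4,0) (4,3) (5,3) (5,4)

Answer: 20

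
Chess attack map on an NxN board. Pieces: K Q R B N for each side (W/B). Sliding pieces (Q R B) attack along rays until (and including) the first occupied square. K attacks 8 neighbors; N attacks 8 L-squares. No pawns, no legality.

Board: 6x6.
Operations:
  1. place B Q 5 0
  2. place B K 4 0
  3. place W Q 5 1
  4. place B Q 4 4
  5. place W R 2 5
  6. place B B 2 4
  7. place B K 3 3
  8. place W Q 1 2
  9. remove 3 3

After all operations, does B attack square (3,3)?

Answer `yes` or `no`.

Op 1: place BQ@(5,0)
Op 2: place BK@(4,0)
Op 3: place WQ@(5,1)
Op 4: place BQ@(4,4)
Op 5: place WR@(2,5)
Op 6: place BB@(2,4)
Op 7: place BK@(3,3)
Op 8: place WQ@(1,2)
Op 9: remove (3,3)
Per-piece attacks for B:
  BB@(2,4): attacks (3,5) (3,3) (4,2) (5,1) (1,5) (1,3) (0,2) [ray(1,-1) blocked at (5,1)]
  BK@(4,0): attacks (4,1) (5,0) (3,0) (5,1) (3,1)
  BQ@(4,4): attacks (4,5) (4,3) (4,2) (4,1) (4,0) (5,4) (3,4) (2,4) (5,5) (5,3) (3,5) (3,3) (2,2) (1,1) (0,0) [ray(0,-1) blocked at (4,0); ray(-1,0) blocked at (2,4)]
  BQ@(5,0): attacks (5,1) (4,0) (4,1) (3,2) (2,3) (1,4) (0,5) [ray(0,1) blocked at (5,1); ray(-1,0) blocked at (4,0)]
B attacks (3,3): yes

Answer: yes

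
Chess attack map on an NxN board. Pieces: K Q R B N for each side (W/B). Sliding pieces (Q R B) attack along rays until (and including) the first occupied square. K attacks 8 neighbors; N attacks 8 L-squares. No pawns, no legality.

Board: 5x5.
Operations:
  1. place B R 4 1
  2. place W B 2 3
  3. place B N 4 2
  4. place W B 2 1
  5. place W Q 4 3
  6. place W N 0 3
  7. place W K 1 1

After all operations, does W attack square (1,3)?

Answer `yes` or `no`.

Op 1: place BR@(4,1)
Op 2: place WB@(2,3)
Op 3: place BN@(4,2)
Op 4: place WB@(2,1)
Op 5: place WQ@(4,3)
Op 6: place WN@(0,3)
Op 7: place WK@(1,1)
Per-piece attacks for W:
  WN@(0,3): attacks (2,4) (1,1) (2,2)
  WK@(1,1): attacks (1,2) (1,0) (2,1) (0,1) (2,2) (2,0) (0,2) (0,0)
  WB@(2,1): attacks (3,2) (4,3) (3,0) (1,2) (0,3) (1,0) [ray(1,1) blocked at (4,3); ray(-1,1) blocked at (0,3)]
  WB@(2,3): attacks (3,4) (3,2) (4,1) (1,4) (1,2) (0,1) [ray(1,-1) blocked at (4,1)]
  WQ@(4,3): attacks (4,4) (4,2) (3,3) (2,3) (3,4) (3,2) (2,1) [ray(0,-1) blocked at (4,2); ray(-1,0) blocked at (2,3); ray(-1,-1) blocked at (2,1)]
W attacks (1,3): no

Answer: no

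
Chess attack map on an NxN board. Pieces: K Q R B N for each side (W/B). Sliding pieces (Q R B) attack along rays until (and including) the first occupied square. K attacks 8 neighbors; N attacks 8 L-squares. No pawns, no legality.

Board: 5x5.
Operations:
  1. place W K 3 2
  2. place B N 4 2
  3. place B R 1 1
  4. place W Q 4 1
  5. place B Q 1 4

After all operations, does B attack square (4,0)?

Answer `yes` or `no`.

Op 1: place WK@(3,2)
Op 2: place BN@(4,2)
Op 3: place BR@(1,1)
Op 4: place WQ@(4,1)
Op 5: place BQ@(1,4)
Per-piece attacks for B:
  BR@(1,1): attacks (1,2) (1,3) (1,4) (1,0) (2,1) (3,1) (4,1) (0,1) [ray(0,1) blocked at (1,4); ray(1,0) blocked at (4,1)]
  BQ@(1,4): attacks (1,3) (1,2) (1,1) (2,4) (3,4) (4,4) (0,4) (2,3) (3,2) (0,3) [ray(0,-1) blocked at (1,1); ray(1,-1) blocked at (3,2)]
  BN@(4,2): attacks (3,4) (2,3) (3,0) (2,1)
B attacks (4,0): no

Answer: no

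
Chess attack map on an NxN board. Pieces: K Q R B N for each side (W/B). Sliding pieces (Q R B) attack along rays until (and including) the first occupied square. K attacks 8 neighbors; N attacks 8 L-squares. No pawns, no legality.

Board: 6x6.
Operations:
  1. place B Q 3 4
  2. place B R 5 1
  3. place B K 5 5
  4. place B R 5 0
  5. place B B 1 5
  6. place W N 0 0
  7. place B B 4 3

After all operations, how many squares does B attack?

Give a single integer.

Answer: 30

Derivation:
Op 1: place BQ@(3,4)
Op 2: place BR@(5,1)
Op 3: place BK@(5,5)
Op 4: place BR@(5,0)
Op 5: place BB@(1,5)
Op 6: place WN@(0,0)
Op 7: place BB@(4,3)
Per-piece attacks for B:
  BB@(1,5): attacks (2,4) (3,3) (4,2) (5,1) (0,4) [ray(1,-1) blocked at (5,1)]
  BQ@(3,4): attacks (3,5) (3,3) (3,2) (3,1) (3,0) (4,4) (5,4) (2,4) (1,4) (0,4) (4,5) (4,3) (2,5) (2,3) (1,2) (0,1) [ray(1,-1) blocked at (4,3)]
  BB@(4,3): attacks (5,4) (5,2) (3,4) (3,2) (2,1) (1,0) [ray(-1,1) blocked at (3,4)]
  BR@(5,0): attacks (5,1) (4,0) (3,0) (2,0) (1,0) (0,0) [ray(0,1) blocked at (5,1); ray(-1,0) blocked at (0,0)]
  BR@(5,1): attacks (5,2) (5,3) (5,4) (5,5) (5,0) (4,1) (3,1) (2,1) (1,1) (0,1) [ray(0,1) blocked at (5,5); ray(0,-1) blocked at (5,0)]
  BK@(5,5): attacks (5,4) (4,5) (4,4)
Union (30 distinct): (0,0) (0,1) (0,4) (1,0) (1,1) (1,2) (1,4) (2,0) (2,1) (2,3) (2,4) (2,5) (3,0) (3,1) (3,2) (3,3) (3,4) (3,5) (4,0) (4,1) (4,2) (4,3) (4,4) (4,5) (5,0) (5,1) (5,2) (5,3) (5,4) (5,5)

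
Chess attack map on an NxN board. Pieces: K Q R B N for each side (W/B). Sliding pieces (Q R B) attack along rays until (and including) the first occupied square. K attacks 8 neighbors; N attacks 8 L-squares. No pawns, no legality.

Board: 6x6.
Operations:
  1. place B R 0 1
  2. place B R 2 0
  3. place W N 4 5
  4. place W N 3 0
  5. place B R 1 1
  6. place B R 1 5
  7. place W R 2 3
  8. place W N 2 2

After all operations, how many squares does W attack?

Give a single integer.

Op 1: place BR@(0,1)
Op 2: place BR@(2,0)
Op 3: place WN@(4,5)
Op 4: place WN@(3,0)
Op 5: place BR@(1,1)
Op 6: place BR@(1,5)
Op 7: place WR@(2,3)
Op 8: place WN@(2,2)
Per-piece attacks for W:
  WN@(2,2): attacks (3,4) (4,3) (1,4) (0,3) (3,0) (4,1) (1,0) (0,1)
  WR@(2,3): attacks (2,4) (2,5) (2,2) (3,3) (4,3) (5,3) (1,3) (0,3) [ray(0,-1) blocked at (2,2)]
  WN@(3,0): attacks (4,2) (5,1) (2,2) (1,1)
  WN@(4,5): attacks (5,3) (3,3) (2,4)
Union (17 distinct): (0,1) (0,3) (1,0) (1,1) (1,3) (1,4) (2,2) (2,4) (2,5) (3,0) (3,3) (3,4) (4,1) (4,2) (4,3) (5,1) (5,3)

Answer: 17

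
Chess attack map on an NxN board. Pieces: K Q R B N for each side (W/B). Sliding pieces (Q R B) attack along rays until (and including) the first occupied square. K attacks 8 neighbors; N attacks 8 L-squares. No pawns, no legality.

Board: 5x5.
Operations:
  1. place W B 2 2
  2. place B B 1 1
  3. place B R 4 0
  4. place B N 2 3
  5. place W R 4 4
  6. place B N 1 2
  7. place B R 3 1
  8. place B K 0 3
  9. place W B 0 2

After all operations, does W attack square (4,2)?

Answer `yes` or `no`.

Op 1: place WB@(2,2)
Op 2: place BB@(1,1)
Op 3: place BR@(4,0)
Op 4: place BN@(2,3)
Op 5: place WR@(4,4)
Op 6: place BN@(1,2)
Op 7: place BR@(3,1)
Op 8: place BK@(0,3)
Op 9: place WB@(0,2)
Per-piece attacks for W:
  WB@(0,2): attacks (1,3) (2,4) (1,1) [ray(1,-1) blocked at (1,1)]
  WB@(2,2): attacks (3,3) (4,4) (3,1) (1,3) (0,4) (1,1) [ray(1,1) blocked at (4,4); ray(1,-1) blocked at (3,1); ray(-1,-1) blocked at (1,1)]
  WR@(4,4): attacks (4,3) (4,2) (4,1) (4,0) (3,4) (2,4) (1,4) (0,4) [ray(0,-1) blocked at (4,0)]
W attacks (4,2): yes

Answer: yes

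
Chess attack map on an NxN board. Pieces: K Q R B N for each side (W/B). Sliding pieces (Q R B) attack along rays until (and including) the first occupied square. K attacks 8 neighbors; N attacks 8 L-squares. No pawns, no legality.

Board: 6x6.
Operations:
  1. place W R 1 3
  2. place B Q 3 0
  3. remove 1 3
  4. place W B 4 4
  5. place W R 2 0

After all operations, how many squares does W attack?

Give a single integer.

Op 1: place WR@(1,3)
Op 2: place BQ@(3,0)
Op 3: remove (1,3)
Op 4: place WB@(4,4)
Op 5: place WR@(2,0)
Per-piece attacks for W:
  WR@(2,0): attacks (2,1) (2,2) (2,3) (2,4) (2,5) (3,0) (1,0) (0,0) [ray(1,0) blocked at (3,0)]
  WB@(4,4): attacks (5,5) (5,3) (3,5) (3,3) (2,2) (1,1) (0,0)
Union (13 distinct): (0,0) (1,0) (1,1) (2,1) (2,2) (2,3) (2,4) (2,5) (3,0) (3,3) (3,5) (5,3) (5,5)

Answer: 13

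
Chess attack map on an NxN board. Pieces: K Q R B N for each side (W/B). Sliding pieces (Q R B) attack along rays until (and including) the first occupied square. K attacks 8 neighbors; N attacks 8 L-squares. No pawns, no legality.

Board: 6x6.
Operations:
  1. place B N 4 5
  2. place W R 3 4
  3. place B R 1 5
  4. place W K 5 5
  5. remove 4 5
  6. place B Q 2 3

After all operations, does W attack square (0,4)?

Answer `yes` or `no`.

Op 1: place BN@(4,5)
Op 2: place WR@(3,4)
Op 3: place BR@(1,5)
Op 4: place WK@(5,5)
Op 5: remove (4,5)
Op 6: place BQ@(2,3)
Per-piece attacks for W:
  WR@(3,4): attacks (3,5) (3,3) (3,2) (3,1) (3,0) (4,4) (5,4) (2,4) (1,4) (0,4)
  WK@(5,5): attacks (5,4) (4,5) (4,4)
W attacks (0,4): yes

Answer: yes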